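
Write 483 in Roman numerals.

Convert 483 to Roman numerals:
  483 contains 1×400 (CD)
  83 contains 1×50 (L)
  33 contains 3×10 (XXX)
  3 contains 3×1 (III)

CDLXXXIII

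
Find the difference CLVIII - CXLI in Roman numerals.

CLVIII = 158
CXLI = 141
158 - 141 = 17

XVII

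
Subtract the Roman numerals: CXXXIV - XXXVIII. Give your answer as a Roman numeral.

CXXXIV = 134
XXXVIII = 38
134 - 38 = 96

XCVI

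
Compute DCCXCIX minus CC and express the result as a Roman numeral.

DCCXCIX = 799
CC = 200
799 - 200 = 599

DXCIX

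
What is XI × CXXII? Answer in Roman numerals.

XI = 11
CXXII = 122
11 × 122 = 1342

MCCCXLII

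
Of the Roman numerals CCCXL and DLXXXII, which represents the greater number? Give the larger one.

CCCXL = 340
DLXXXII = 582
582 is larger

DLXXXII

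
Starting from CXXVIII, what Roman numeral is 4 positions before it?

CXXVIII = 128
128 - 4 = 124

CXXIV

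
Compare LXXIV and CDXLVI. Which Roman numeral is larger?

LXXIV = 74
CDXLVI = 446
446 is larger

CDXLVI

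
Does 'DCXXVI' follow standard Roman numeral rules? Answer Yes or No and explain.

'DCXXVI': Check the rules: uses only the symbols I, V, X, L, C, D, M; no symbol is repeated more than three times in a row; V, L and D each appear at most once; no smaller symbol precedes a larger one (values never increase from left to right). Value: D (500) + C (100) + X (10) + X (10) + V (5) + I (1) = 626. So it is a valid standard Roman numeral.

Yes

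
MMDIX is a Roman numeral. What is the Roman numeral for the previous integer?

MMDIX = 2509, so the previous integer is 2509 - 1 = 2508

MMDVIII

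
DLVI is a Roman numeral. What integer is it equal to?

DLVI: D=500, L=50, V=5, I=1
500 + 50 + 5 + 1 = 556

556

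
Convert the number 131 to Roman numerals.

Convert 131 to Roman numerals:
  131 contains 1×100 (C)
  31 contains 3×10 (XXX)
  1 contains 1×1 (I)

CXXXI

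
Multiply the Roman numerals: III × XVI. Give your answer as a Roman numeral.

III = 3
XVI = 16
3 × 16 = 48

XLVIII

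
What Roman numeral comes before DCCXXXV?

DCCXXXV = 735, so the previous integer is 735 - 1 = 734

DCCXXXIV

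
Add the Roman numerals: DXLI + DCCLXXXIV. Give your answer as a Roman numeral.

DXLI = 541
DCCLXXXIV = 784
541 + 784 = 1325

MCCCXXV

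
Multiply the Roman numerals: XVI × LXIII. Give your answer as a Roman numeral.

XVI = 16
LXIII = 63
16 × 63 = 1008

MVIII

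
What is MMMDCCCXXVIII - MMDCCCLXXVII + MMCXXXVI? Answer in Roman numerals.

MMMDCCCXXVIII = 3828, MMDCCCLXXVII = 2877, MMCXXXVI = 2136
3828 - 2877 = 951
951 + 2136 = 3087

MMMLXXXVII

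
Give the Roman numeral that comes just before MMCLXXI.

MMCLXXI = 2171, so the previous integer is 2171 - 1 = 2170

MMCLXX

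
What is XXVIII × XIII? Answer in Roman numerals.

XXVIII = 28
XIII = 13
28 × 13 = 364

CCCLXIV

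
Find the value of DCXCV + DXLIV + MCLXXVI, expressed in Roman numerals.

DCXCV = 695, DXLIV = 544, MCLXXVI = 1176
695 + 544 = 1239
1239 + 1176 = 2415

MMCDXV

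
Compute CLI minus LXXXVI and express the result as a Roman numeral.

CLI = 151
LXXXVI = 86
151 - 86 = 65

LXV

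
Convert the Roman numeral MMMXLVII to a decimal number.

MMMXLVII: M=1000, M=1000, M=1000, XL=40, V=5, I=1, I=1
1000 + 1000 + 1000 + 40 + 5 + 1 + 1 = 3047

3047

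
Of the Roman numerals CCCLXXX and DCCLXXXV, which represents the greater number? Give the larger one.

CCCLXXX = 380
DCCLXXXV = 785
785 is larger

DCCLXXXV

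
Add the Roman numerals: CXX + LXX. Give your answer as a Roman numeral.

CXX = 120
LXX = 70
120 + 70 = 190

CXC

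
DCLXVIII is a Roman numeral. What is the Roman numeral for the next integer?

DCLXVIII = 668; next is 669

DCLXIX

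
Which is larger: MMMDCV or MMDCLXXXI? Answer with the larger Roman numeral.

MMMDCV = 3605
MMDCLXXXI = 2681
3605 is larger

MMMDCV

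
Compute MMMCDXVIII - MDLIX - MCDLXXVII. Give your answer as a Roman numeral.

MMMCDXVIII = 3418, MDLIX = 1559, MCDLXXVII = 1477
3418 - 1559 = 1859
1859 - 1477 = 382

CCCLXXXII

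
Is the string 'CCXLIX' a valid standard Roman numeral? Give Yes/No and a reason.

'CCXLIX': Check the rules: uses only the symbols I, V, X, L, C, D, M; no symbol is repeated more than three times in a row; V, L and D each appear at most once; the only places a smaller symbol precedes a larger one are the allowed subtractive pairs XL, IX, the symbol right after such a pair (if any) is smaller than the pair's first symbol, and otherwise the values never increase from left to right. Value: C (100) + C (100) + XL (40) + IX (9) = 249. So it is a valid standard Roman numeral.

Yes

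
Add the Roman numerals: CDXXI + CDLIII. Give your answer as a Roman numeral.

CDXXI = 421
CDLIII = 453
421 + 453 = 874

DCCCLXXIV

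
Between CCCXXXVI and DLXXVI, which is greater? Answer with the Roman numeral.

CCCXXXVI = 336
DLXXVI = 576
576 is larger

DLXXVI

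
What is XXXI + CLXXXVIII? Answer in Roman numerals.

XXXI = 31
CLXXXVIII = 188
31 + 188 = 219

CCXIX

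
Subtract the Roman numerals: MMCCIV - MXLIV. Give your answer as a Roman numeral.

MMCCIV = 2204
MXLIV = 1044
2204 - 1044 = 1160

MCLX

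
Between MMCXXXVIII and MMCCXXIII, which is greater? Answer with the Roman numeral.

MMCXXXVIII = 2138
MMCCXXIII = 2223
2223 is larger

MMCCXXIII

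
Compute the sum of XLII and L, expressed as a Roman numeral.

XLII = 42
L = 50
42 + 50 = 92

XCII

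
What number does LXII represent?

LXII: L=50, X=10, I=1, I=1
50 + 10 + 1 + 1 = 62

62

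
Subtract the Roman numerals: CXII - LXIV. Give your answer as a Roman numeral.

CXII = 112
LXIV = 64
112 - 64 = 48

XLVIII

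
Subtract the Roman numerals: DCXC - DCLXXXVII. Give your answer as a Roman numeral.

DCXC = 690
DCLXXXVII = 687
690 - 687 = 3

III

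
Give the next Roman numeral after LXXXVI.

LXXXVI = 86; next is 87

LXXXVII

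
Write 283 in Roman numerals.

Convert 283 to Roman numerals:
  283 contains 2×100 (CC)
  83 contains 1×50 (L)
  33 contains 3×10 (XXX)
  3 contains 3×1 (III)

CCLXXXIII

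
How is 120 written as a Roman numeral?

Convert 120 to Roman numerals:
  120 contains 1×100 (C)
  20 contains 2×10 (XX)

CXX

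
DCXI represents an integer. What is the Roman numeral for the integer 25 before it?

DCXI = 611
611 - 25 = 586

DLXXXVI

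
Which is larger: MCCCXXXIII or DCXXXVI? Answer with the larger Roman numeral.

MCCCXXXIII = 1333
DCXXXVI = 636
1333 is larger

MCCCXXXIII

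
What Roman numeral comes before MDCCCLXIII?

MDCCCLXIII = 1863; previous is 1862

MDCCCLXII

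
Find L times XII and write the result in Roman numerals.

L = 50
XII = 12
50 × 12 = 600

DC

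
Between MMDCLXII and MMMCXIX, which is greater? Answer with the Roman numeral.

MMDCLXII = 2662
MMMCXIX = 3119
3119 is larger

MMMCXIX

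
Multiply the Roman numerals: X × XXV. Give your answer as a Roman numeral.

X = 10
XXV = 25
10 × 25 = 250

CCL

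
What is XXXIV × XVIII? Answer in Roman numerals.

XXXIV = 34
XVIII = 18
34 × 18 = 612

DCXII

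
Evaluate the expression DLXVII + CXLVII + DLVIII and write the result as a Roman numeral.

DLXVII = 567, CXLVII = 147, DLVIII = 558
567 + 147 = 714
714 + 558 = 1272

MCCLXXII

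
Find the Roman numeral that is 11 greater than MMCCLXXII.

MMCCLXXII = 2272
2272 + 11 = 2283

MMCCLXXXIII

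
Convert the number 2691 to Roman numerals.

Convert 2691 to Roman numerals:
  2691 contains 2×1000 (MM)
  691 contains 1×500 (D)
  191 contains 1×100 (C)
  91 contains 1×90 (XC)
  1 contains 1×1 (I)

MMDCXCI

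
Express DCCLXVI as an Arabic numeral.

DCCLXVI: D=500, C=100, C=100, L=50, X=10, V=5, I=1
500 + 100 + 100 + 50 + 10 + 5 + 1 = 766

766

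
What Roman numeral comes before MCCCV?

MCCCV = 1305, so the previous integer is 1305 - 1 = 1304

MCCCIV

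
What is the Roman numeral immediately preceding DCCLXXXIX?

DCCLXXXIX = 789, so the previous integer is 789 - 1 = 788

DCCLXXXVIII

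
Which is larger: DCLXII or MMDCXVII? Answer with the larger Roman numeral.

DCLXII = 662
MMDCXVII = 2617
2617 is larger

MMDCXVII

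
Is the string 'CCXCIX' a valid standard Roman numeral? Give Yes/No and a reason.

'CCXCIX': Check the rules: uses only the symbols I, V, X, L, C, D, M; no symbol is repeated more than three times in a row; V, L and D each appear at most once; the only places a smaller symbol precedes a larger one are the allowed subtractive pairs XC, IX, the symbol right after such a pair (if any) is smaller than the pair's first symbol, and otherwise the values never increase from left to right. Value: C (100) + C (100) + XC (90) + IX (9) = 299. So it is a valid standard Roman numeral.

Yes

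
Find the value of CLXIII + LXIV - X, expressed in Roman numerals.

CLXIII = 163, LXIV = 64, X = 10
163 + 64 = 227
227 - 10 = 217

CCXVII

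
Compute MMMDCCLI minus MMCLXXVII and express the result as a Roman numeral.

MMMDCCLI = 3751
MMCLXXVII = 2177
3751 - 2177 = 1574

MDLXXIV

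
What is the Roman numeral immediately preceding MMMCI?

MMMCI = 3101; previous is 3100

MMMC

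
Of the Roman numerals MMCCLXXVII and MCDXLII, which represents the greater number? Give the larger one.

MMCCLXXVII = 2277
MCDXLII = 1442
2277 is larger

MMCCLXXVII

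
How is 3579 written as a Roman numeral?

Convert 3579 to Roman numerals:
  3579 contains 3×1000 (MMM)
  579 contains 1×500 (D)
  79 contains 1×50 (L)
  29 contains 2×10 (XX)
  9 contains 1×9 (IX)

MMMDLXXIX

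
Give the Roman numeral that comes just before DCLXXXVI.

DCLXXXVI = 686; previous is 685

DCLXXXV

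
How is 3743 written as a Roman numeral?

Convert 3743 to Roman numerals:
  3743 contains 3×1000 (MMM)
  743 contains 1×500 (D)
  243 contains 2×100 (CC)
  43 contains 1×40 (XL)
  3 contains 3×1 (III)

MMMDCCXLIII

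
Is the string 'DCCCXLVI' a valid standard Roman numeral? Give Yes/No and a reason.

'DCCCXLVI': Check the rules: uses only the symbols I, V, X, L, C, D, M; no symbol is repeated more than three times in a row; V, L and D each appear at most once; the only place a smaller symbol precedes a larger one is the allowed subtractive pair XL, the symbol right after such a pair (if any) is smaller than the pair's first symbol, and otherwise the values never increase from left to right. Value: D (500) + C (100) + C (100) + C (100) + XL (40) + V (5) + I (1) = 846. So it is a valid standard Roman numeral.

Yes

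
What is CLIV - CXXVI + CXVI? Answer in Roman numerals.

CLIV = 154, CXXVI = 126, CXVI = 116
154 - 126 = 28
28 + 116 = 144

CXLIV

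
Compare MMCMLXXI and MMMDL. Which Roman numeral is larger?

MMCMLXXI = 2971
MMMDL = 3550
3550 is larger

MMMDL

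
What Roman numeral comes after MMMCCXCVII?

MMMCCXCVII = 3297, so the next integer is 3297 + 1 = 3298

MMMCCXCVIII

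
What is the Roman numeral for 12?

Convert 12 to Roman numerals:
  12 contains 1×10 (X)
  2 contains 2×1 (II)

XII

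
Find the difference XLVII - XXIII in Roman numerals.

XLVII = 47
XXIII = 23
47 - 23 = 24

XXIV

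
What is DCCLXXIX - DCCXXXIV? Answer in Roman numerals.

DCCLXXIX = 779
DCCXXXIV = 734
779 - 734 = 45

XLV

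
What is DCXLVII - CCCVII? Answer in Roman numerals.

DCXLVII = 647
CCCVII = 307
647 - 307 = 340

CCCXL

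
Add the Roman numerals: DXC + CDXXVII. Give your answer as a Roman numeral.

DXC = 590
CDXXVII = 427
590 + 427 = 1017

MXVII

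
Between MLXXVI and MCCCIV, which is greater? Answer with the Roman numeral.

MLXXVI = 1076
MCCCIV = 1304
1304 is larger

MCCCIV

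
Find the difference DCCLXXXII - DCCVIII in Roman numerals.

DCCLXXXII = 782
DCCVIII = 708
782 - 708 = 74

LXXIV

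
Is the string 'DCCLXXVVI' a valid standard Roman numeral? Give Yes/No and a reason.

'DCCLXXVVI': V should not appear more than once

No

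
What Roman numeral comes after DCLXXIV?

DCLXXIV = 674, so the next integer is 674 + 1 = 675

DCLXXV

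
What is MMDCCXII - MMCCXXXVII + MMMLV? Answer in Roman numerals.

MMDCCXII = 2712, MMCCXXXVII = 2237, MMMLV = 3055
2712 - 2237 = 475
475 + 3055 = 3530

MMMDXXX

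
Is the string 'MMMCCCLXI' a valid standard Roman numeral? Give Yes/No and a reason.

'MMMCCCLXI': Check the rules: uses only the symbols I, V, X, L, C, D, M; no symbol is repeated more than three times in a row; V, L and D each appear at most once; no smaller symbol precedes a larger one (values never increase from left to right). Value: M (1000) + M (1000) + M (1000) + C (100) + C (100) + C (100) + L (50) + X (10) + I (1) = 3361. So it is a valid standard Roman numeral.

Yes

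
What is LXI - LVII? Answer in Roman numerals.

LXI = 61
LVII = 57
61 - 57 = 4

IV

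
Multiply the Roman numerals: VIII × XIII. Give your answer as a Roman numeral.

VIII = 8
XIII = 13
8 × 13 = 104

CIV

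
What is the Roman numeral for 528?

Convert 528 to Roman numerals:
  528 contains 1×500 (D)
  28 contains 2×10 (XX)
  8 contains 1×5 (V)
  3 contains 3×1 (III)

DXXVIII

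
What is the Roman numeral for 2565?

Convert 2565 to Roman numerals:
  2565 contains 2×1000 (MM)
  565 contains 1×500 (D)
  65 contains 1×50 (L)
  15 contains 1×10 (X)
  5 contains 1×5 (V)

MMDLXV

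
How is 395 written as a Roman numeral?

Convert 395 to Roman numerals:
  395 contains 3×100 (CCC)
  95 contains 1×90 (XC)
  5 contains 1×5 (V)

CCCXCV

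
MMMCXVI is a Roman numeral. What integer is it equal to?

MMMCXVI: M=1000, M=1000, M=1000, C=100, X=10, V=5, I=1
1000 + 1000 + 1000 + 100 + 10 + 5 + 1 = 3116

3116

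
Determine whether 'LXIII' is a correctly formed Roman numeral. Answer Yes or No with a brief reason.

'LXIII': Check the rules: uses only the symbols I, V, X, L, C, D, M; no symbol is repeated more than three times in a row; V, L and D each appear at most once; no smaller symbol precedes a larger one (values never increase from left to right). Value: L (50) + X (10) + I (1) + I (1) + I (1) = 63. So it is a valid standard Roman numeral.

Yes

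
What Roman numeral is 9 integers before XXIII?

XXIII = 23
23 - 9 = 14

XIV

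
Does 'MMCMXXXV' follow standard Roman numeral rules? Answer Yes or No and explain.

'MMCMXXXV': Check the rules: uses only the symbols I, V, X, L, C, D, M; no symbol is repeated more than three times in a row; V, L and D each appear at most once; the only place a smaller symbol precedes a larger one is the allowed subtractive pair CM, the symbol right after such a pair (if any) is smaller than the pair's first symbol, and otherwise the values never increase from left to right. Value: M (1000) + M (1000) + CM (900) + X (10) + X (10) + X (10) + V (5) = 2935. So it is a valid standard Roman numeral.

Yes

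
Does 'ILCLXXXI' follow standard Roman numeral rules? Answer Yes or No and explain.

'ILCLXXXI': L should not appear more than once

No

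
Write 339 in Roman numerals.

Convert 339 to Roman numerals:
  339 contains 3×100 (CCC)
  39 contains 3×10 (XXX)
  9 contains 1×9 (IX)

CCCXXXIX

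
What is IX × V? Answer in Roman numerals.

IX = 9
V = 5
9 × 5 = 45

XLV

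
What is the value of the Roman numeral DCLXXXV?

DCLXXXV: D=500, C=100, L=50, X=10, X=10, X=10, V=5
500 + 100 + 50 + 10 + 10 + 10 + 5 = 685

685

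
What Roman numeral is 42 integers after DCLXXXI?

DCLXXXI = 681
681 + 42 = 723

DCCXXIII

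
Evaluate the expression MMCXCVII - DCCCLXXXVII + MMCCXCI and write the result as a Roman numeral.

MMCXCVII = 2197, DCCCLXXXVII = 887, MMCCXCI = 2291
2197 - 887 = 1310
1310 + 2291 = 3601

MMMDCI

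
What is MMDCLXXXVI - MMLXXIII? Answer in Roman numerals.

MMDCLXXXVI = 2686
MMLXXIII = 2073
2686 - 2073 = 613

DCXIII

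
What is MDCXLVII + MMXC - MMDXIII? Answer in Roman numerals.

MDCXLVII = 1647, MMXC = 2090, MMDXIII = 2513
1647 + 2090 = 3737
3737 - 2513 = 1224

MCCXXIV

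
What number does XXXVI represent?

XXXVI: X=10, X=10, X=10, V=5, I=1
10 + 10 + 10 + 5 + 1 = 36

36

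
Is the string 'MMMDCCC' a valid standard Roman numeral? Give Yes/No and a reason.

'MMMDCCC': Check the rules: uses only the symbols I, V, X, L, C, D, M; no symbol is repeated more than three times in a row; V, L and D each appear at most once; no smaller symbol precedes a larger one (values never increase from left to right). Value: M (1000) + M (1000) + M (1000) + D (500) + C (100) + C (100) + C (100) = 3800. So it is a valid standard Roman numeral.

Yes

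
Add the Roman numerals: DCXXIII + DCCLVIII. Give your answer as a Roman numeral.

DCXXIII = 623
DCCLVIII = 758
623 + 758 = 1381

MCCCLXXXI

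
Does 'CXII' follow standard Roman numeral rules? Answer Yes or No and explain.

'CXII': Check the rules: uses only the symbols I, V, X, L, C, D, M; no symbol is repeated more than three times in a row; V, L and D each appear at most once; no smaller symbol precedes a larger one (values never increase from left to right). Value: C (100) + X (10) + I (1) + I (1) = 112. So it is a valid standard Roman numeral.

Yes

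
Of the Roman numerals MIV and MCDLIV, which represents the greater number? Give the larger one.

MIV = 1004
MCDLIV = 1454
1454 is larger

MCDLIV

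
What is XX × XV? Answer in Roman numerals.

XX = 20
XV = 15
20 × 15 = 300

CCC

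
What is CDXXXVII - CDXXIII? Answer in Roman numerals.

CDXXXVII = 437
CDXXIII = 423
437 - 423 = 14

XIV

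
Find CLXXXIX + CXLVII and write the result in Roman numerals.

CLXXXIX = 189
CXLVII = 147
189 + 147 = 336

CCCXXXVI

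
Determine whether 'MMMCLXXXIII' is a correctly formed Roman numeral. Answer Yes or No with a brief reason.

'MMMCLXXXIII': Check the rules: uses only the symbols I, V, X, L, C, D, M; no symbol is repeated more than three times in a row; V, L and D each appear at most once; no smaller symbol precedes a larger one (values never increase from left to right). Value: M (1000) + M (1000) + M (1000) + C (100) + L (50) + X (10) + X (10) + X (10) + I (1) + I (1) + I (1) = 3183. So it is a valid standard Roman numeral.

Yes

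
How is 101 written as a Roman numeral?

Convert 101 to Roman numerals:
  101 contains 1×100 (C)
  1 contains 1×1 (I)

CI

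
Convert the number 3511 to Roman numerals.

Convert 3511 to Roman numerals:
  3511 contains 3×1000 (MMM)
  511 contains 1×500 (D)
  11 contains 1×10 (X)
  1 contains 1×1 (I)

MMMDXI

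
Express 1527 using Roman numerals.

Convert 1527 to Roman numerals:
  1527 contains 1×1000 (M)
  527 contains 1×500 (D)
  27 contains 2×10 (XX)
  7 contains 1×5 (V)
  2 contains 2×1 (II)

MDXXVII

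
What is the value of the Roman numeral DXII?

DXII: D=500, X=10, I=1, I=1
500 + 10 + 1 + 1 = 512

512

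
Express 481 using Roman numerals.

Convert 481 to Roman numerals:
  481 contains 1×400 (CD)
  81 contains 1×50 (L)
  31 contains 3×10 (XXX)
  1 contains 1×1 (I)

CDLXXXI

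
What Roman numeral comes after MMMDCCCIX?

MMMDCCCIX = 3809, so the next integer is 3809 + 1 = 3810

MMMDCCCX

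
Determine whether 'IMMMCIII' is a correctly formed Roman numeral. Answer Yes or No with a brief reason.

'IMMMCIII': Invalid subtractive combination: IM

No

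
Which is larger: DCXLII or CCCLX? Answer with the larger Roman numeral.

DCXLII = 642
CCCLX = 360
642 is larger

DCXLII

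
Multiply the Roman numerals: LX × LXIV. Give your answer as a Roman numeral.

LX = 60
LXIV = 64
60 × 64 = 3840

MMMDCCCXL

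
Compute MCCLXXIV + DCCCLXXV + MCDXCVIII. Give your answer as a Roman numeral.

MCCLXXIV = 1274, DCCCLXXV = 875, MCDXCVIII = 1498
1274 + 875 = 2149
2149 + 1498 = 3647

MMMDCXLVII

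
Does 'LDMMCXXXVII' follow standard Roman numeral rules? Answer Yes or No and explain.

'LDMMCXXXVII': Invalid subtractive combination: LD

No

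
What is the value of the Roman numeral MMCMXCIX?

MMCMXCIX: M=1000, M=1000, CM=900, XC=90, IX=9
1000 + 1000 + 900 + 90 + 9 = 2999

2999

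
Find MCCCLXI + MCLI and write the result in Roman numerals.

MCCCLXI = 1361
MCLI = 1151
1361 + 1151 = 2512

MMDXII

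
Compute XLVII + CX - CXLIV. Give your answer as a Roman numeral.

XLVII = 47, CX = 110, CXLIV = 144
47 + 110 = 157
157 - 144 = 13

XIII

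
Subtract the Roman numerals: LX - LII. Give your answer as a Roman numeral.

LX = 60
LII = 52
60 - 52 = 8

VIII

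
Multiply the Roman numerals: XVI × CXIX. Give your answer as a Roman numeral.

XVI = 16
CXIX = 119
16 × 119 = 1904

MCMIV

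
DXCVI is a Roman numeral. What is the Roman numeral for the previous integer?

DXCVI = 596; previous is 595

DXCV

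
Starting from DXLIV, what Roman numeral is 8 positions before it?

DXLIV = 544
544 - 8 = 536

DXXXVI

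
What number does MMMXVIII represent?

MMMXVIII: M=1000, M=1000, M=1000, X=10, V=5, I=1, I=1, I=1
1000 + 1000 + 1000 + 10 + 5 + 1 + 1 + 1 = 3018

3018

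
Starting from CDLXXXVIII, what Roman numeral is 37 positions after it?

CDLXXXVIII = 488
488 + 37 = 525

DXXV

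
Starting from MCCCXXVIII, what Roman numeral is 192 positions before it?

MCCCXXVIII = 1328
1328 - 192 = 1136

MCXXXVI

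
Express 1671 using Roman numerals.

Convert 1671 to Roman numerals:
  1671 contains 1×1000 (M)
  671 contains 1×500 (D)
  171 contains 1×100 (C)
  71 contains 1×50 (L)
  21 contains 2×10 (XX)
  1 contains 1×1 (I)

MDCLXXI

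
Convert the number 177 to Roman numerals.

Convert 177 to Roman numerals:
  177 contains 1×100 (C)
  77 contains 1×50 (L)
  27 contains 2×10 (XX)
  7 contains 1×5 (V)
  2 contains 2×1 (II)

CLXXVII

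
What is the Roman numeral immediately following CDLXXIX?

CDLXXIX = 479; next is 480

CDLXXX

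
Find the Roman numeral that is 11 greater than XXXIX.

XXXIX = 39
39 + 11 = 50

L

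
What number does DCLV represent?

DCLV: D=500, C=100, L=50, V=5
500 + 100 + 50 + 5 = 655

655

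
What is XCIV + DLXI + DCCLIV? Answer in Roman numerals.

XCIV = 94, DLXI = 561, DCCLIV = 754
94 + 561 = 655
655 + 754 = 1409

MCDIX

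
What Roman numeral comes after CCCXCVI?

CCCXCVI = 396; next is 397

CCCXCVII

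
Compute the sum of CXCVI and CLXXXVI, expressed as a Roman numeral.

CXCVI = 196
CLXXXVI = 186
196 + 186 = 382

CCCLXXXII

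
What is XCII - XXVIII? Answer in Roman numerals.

XCII = 92
XXVIII = 28
92 - 28 = 64

LXIV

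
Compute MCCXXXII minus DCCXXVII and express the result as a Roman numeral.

MCCXXXII = 1232
DCCXXVII = 727
1232 - 727 = 505

DV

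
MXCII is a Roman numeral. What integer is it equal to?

MXCII: M=1000, XC=90, I=1, I=1
1000 + 90 + 1 + 1 = 1092

1092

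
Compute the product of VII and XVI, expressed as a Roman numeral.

VII = 7
XVI = 16
7 × 16 = 112

CXII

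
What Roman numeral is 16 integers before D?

D = 500
500 - 16 = 484

CDLXXXIV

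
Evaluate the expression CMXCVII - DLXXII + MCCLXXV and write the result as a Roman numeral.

CMXCVII = 997, DLXXII = 572, MCCLXXV = 1275
997 - 572 = 425
425 + 1275 = 1700

MDCC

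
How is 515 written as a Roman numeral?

Convert 515 to Roman numerals:
  515 contains 1×500 (D)
  15 contains 1×10 (X)
  5 contains 1×5 (V)

DXV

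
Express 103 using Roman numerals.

Convert 103 to Roman numerals:
  103 contains 1×100 (C)
  3 contains 3×1 (III)

CIII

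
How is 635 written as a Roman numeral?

Convert 635 to Roman numerals:
  635 contains 1×500 (D)
  135 contains 1×100 (C)
  35 contains 3×10 (XXX)
  5 contains 1×5 (V)

DCXXXV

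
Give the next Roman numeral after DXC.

DXC = 590; next is 591

DXCI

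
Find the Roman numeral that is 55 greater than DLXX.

DLXX = 570
570 + 55 = 625

DCXXV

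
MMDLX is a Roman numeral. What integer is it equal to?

MMDLX: M=1000, M=1000, D=500, L=50, X=10
1000 + 1000 + 500 + 50 + 10 = 2560

2560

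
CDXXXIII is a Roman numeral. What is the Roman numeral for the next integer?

CDXXXIII = 433, so the next integer is 433 + 1 = 434

CDXXXIV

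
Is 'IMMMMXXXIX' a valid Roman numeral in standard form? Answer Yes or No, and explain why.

'IMMMMXXXIX': More than 3 consecutive M's

No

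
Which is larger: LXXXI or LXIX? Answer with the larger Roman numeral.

LXXXI = 81
LXIX = 69
81 is larger

LXXXI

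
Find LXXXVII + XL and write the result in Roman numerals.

LXXXVII = 87
XL = 40
87 + 40 = 127

CXXVII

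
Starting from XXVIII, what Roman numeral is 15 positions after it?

XXVIII = 28
28 + 15 = 43

XLIII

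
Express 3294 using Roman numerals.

Convert 3294 to Roman numerals:
  3294 contains 3×1000 (MMM)
  294 contains 2×100 (CC)
  94 contains 1×90 (XC)
  4 contains 1×4 (IV)

MMMCCXCIV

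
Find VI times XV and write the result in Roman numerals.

VI = 6
XV = 15
6 × 15 = 90

XC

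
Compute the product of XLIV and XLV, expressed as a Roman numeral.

XLIV = 44
XLV = 45
44 × 45 = 1980

MCMLXXX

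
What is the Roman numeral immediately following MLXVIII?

MLXVIII = 1068; next is 1069

MLXIX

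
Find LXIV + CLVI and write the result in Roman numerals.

LXIV = 64
CLVI = 156
64 + 156 = 220

CCXX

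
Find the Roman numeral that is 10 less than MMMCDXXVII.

MMMCDXXVII = 3427
3427 - 10 = 3417

MMMCDXVII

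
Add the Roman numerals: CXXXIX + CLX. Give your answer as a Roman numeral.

CXXXIX = 139
CLX = 160
139 + 160 = 299

CCXCIX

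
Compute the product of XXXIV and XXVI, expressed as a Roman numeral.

XXXIV = 34
XXVI = 26
34 × 26 = 884

DCCCLXXXIV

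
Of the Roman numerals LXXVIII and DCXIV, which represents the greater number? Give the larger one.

LXXVIII = 78
DCXIV = 614
614 is larger

DCXIV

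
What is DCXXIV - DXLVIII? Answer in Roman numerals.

DCXXIV = 624
DXLVIII = 548
624 - 548 = 76

LXXVI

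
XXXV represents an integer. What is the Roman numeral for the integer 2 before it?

XXXV = 35
35 - 2 = 33

XXXIII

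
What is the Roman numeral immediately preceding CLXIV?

CLXIV = 164, so the previous integer is 164 - 1 = 163

CLXIII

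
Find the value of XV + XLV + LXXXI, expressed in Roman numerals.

XV = 15, XLV = 45, LXXXI = 81
15 + 45 = 60
60 + 81 = 141

CXLI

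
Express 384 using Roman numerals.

Convert 384 to Roman numerals:
  384 contains 3×100 (CCC)
  84 contains 1×50 (L)
  34 contains 3×10 (XXX)
  4 contains 1×4 (IV)

CCCLXXXIV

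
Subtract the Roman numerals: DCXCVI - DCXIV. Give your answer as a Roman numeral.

DCXCVI = 696
DCXIV = 614
696 - 614 = 82

LXXXII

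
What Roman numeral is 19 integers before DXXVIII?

DXXVIII = 528
528 - 19 = 509

DIX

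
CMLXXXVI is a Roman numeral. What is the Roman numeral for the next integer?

CMLXXXVI = 986, so the next integer is 986 + 1 = 987

CMLXXXVII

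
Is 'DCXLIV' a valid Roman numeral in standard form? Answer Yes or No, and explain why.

'DCXLIV': Check the rules: uses only the symbols I, V, X, L, C, D, M; no symbol is repeated more than three times in a row; V, L and D each appear at most once; the only places a smaller symbol precedes a larger one are the allowed subtractive pairs XL, IV, the symbol right after such a pair (if any) is smaller than the pair's first symbol, and otherwise the values never increase from left to right. Value: D (500) + C (100) + XL (40) + IV (4) = 644. So it is a valid standard Roman numeral.

Yes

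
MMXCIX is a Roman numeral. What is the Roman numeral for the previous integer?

MMXCIX = 2099; previous is 2098

MMXCVIII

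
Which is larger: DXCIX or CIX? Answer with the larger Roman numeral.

DXCIX = 599
CIX = 109
599 is larger

DXCIX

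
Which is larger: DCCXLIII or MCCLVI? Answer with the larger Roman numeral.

DCCXLIII = 743
MCCLVI = 1256
1256 is larger

MCCLVI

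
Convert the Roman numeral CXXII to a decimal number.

CXXII: C=100, X=10, X=10, I=1, I=1
100 + 10 + 10 + 1 + 1 = 122

122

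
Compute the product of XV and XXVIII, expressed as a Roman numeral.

XV = 15
XXVIII = 28
15 × 28 = 420

CDXX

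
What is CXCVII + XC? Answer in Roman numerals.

CXCVII = 197
XC = 90
197 + 90 = 287

CCLXXXVII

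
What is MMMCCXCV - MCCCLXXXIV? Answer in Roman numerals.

MMMCCXCV = 3295
MCCCLXXXIV = 1384
3295 - 1384 = 1911

MCMXI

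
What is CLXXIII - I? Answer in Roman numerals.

CLXXIII = 173
I = 1
173 - 1 = 172

CLXXII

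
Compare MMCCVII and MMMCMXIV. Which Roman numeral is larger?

MMCCVII = 2207
MMMCMXIV = 3914
3914 is larger

MMMCMXIV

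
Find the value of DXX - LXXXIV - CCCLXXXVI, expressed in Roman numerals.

DXX = 520, LXXXIV = 84, CCCLXXXVI = 386
520 - 84 = 436
436 - 386 = 50

L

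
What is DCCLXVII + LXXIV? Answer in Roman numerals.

DCCLXVII = 767
LXXIV = 74
767 + 74 = 841

DCCCXLI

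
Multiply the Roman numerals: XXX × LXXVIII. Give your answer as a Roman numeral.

XXX = 30
LXXVIII = 78
30 × 78 = 2340

MMCCCXL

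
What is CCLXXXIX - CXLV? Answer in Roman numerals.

CCLXXXIX = 289
CXLV = 145
289 - 145 = 144

CXLIV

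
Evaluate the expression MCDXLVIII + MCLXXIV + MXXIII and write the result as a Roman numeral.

MCDXLVIII = 1448, MCLXXIV = 1174, MXXIII = 1023
1448 + 1174 = 2622
2622 + 1023 = 3645

MMMDCXLV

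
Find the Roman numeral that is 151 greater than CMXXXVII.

CMXXXVII = 937
937 + 151 = 1088

MLXXXVIII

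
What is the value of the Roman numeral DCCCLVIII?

DCCCLVIII: D=500, C=100, C=100, C=100, L=50, V=5, I=1, I=1, I=1
500 + 100 + 100 + 100 + 50 + 5 + 1 + 1 + 1 = 858

858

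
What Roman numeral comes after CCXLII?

CCXLII = 242; next is 243

CCXLIII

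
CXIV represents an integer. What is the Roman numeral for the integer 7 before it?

CXIV = 114
114 - 7 = 107

CVII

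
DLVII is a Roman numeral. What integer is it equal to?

DLVII: D=500, L=50, V=5, I=1, I=1
500 + 50 + 5 + 1 + 1 = 557

557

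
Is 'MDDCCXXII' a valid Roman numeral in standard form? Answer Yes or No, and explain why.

'MDDCCXXII': D should not appear more than once

No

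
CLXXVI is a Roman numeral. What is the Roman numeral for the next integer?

CLXXVI = 176; next is 177

CLXXVII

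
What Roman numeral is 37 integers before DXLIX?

DXLIX = 549
549 - 37 = 512

DXII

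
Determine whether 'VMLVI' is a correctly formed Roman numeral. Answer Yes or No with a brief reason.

'VMLVI': V should not appear more than once

No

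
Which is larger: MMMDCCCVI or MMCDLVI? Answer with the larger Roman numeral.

MMMDCCCVI = 3806
MMCDLVI = 2456
3806 is larger

MMMDCCCVI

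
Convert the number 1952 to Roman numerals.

Convert 1952 to Roman numerals:
  1952 contains 1×1000 (M)
  952 contains 1×900 (CM)
  52 contains 1×50 (L)
  2 contains 2×1 (II)

MCMLII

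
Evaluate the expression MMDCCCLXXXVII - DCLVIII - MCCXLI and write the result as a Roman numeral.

MMDCCCLXXXVII = 2887, DCLVIII = 658, MCCXLI = 1241
2887 - 658 = 2229
2229 - 1241 = 988

CMLXXXVIII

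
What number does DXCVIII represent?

DXCVIII: D=500, XC=90, V=5, I=1, I=1, I=1
500 + 90 + 5 + 1 + 1 + 1 = 598

598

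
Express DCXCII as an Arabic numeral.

DCXCII: D=500, C=100, XC=90, I=1, I=1
500 + 100 + 90 + 1 + 1 = 692

692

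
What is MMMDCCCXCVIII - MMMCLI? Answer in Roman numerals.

MMMDCCCXCVIII = 3898
MMMCLI = 3151
3898 - 3151 = 747

DCCXLVII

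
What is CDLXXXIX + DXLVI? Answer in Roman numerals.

CDLXXXIX = 489
DXLVI = 546
489 + 546 = 1035

MXXXV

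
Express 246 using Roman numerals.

Convert 246 to Roman numerals:
  246 contains 2×100 (CC)
  46 contains 1×40 (XL)
  6 contains 1×5 (V)
  1 contains 1×1 (I)

CCXLVI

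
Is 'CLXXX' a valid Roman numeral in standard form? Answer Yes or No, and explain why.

'CLXXX': Check the rules: uses only the symbols I, V, X, L, C, D, M; no symbol is repeated more than three times in a row; V, L and D each appear at most once; no smaller symbol precedes a larger one (values never increase from left to right). Value: C (100) + L (50) + X (10) + X (10) + X (10) = 180. So it is a valid standard Roman numeral.

Yes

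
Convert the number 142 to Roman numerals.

Convert 142 to Roman numerals:
  142 contains 1×100 (C)
  42 contains 1×40 (XL)
  2 contains 2×1 (II)

CXLII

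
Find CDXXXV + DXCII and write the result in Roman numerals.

CDXXXV = 435
DXCII = 592
435 + 592 = 1027

MXXVII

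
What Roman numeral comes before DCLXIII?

DCLXIII = 663; previous is 662

DCLXII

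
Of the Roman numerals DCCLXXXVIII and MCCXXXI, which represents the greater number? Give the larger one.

DCCLXXXVIII = 788
MCCXXXI = 1231
1231 is larger

MCCXXXI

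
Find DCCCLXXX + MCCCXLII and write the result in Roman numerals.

DCCCLXXX = 880
MCCCXLII = 1342
880 + 1342 = 2222

MMCCXXII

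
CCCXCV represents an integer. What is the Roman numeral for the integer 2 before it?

CCCXCV = 395
395 - 2 = 393

CCCXCIII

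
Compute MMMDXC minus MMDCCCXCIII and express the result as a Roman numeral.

MMMDXC = 3590
MMDCCCXCIII = 2893
3590 - 2893 = 697

DCXCVII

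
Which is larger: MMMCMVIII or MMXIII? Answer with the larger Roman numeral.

MMMCMVIII = 3908
MMXIII = 2013
3908 is larger

MMMCMVIII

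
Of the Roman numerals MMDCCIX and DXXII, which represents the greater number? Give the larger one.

MMDCCIX = 2709
DXXII = 522
2709 is larger

MMDCCIX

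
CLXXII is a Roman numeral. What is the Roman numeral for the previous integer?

CLXXII = 172; previous is 171

CLXXI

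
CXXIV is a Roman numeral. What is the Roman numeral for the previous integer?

CXXIV = 124; previous is 123

CXXIII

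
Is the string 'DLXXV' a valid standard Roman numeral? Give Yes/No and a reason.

'DLXXV': Check the rules: uses only the symbols I, V, X, L, C, D, M; no symbol is repeated more than three times in a row; V, L and D each appear at most once; no smaller symbol precedes a larger one (values never increase from left to right). Value: D (500) + L (50) + X (10) + X (10) + V (5) = 575. So it is a valid standard Roman numeral.

Yes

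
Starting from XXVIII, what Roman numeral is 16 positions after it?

XXVIII = 28
28 + 16 = 44

XLIV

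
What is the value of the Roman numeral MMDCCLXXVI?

MMDCCLXXVI: M=1000, M=1000, D=500, C=100, C=100, L=50, X=10, X=10, V=5, I=1
1000 + 1000 + 500 + 100 + 100 + 50 + 10 + 10 + 5 + 1 = 2776

2776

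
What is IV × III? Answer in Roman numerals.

IV = 4
III = 3
4 × 3 = 12

XII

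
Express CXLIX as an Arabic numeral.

CXLIX: C=100, XL=40, IX=9
100 + 40 + 9 = 149

149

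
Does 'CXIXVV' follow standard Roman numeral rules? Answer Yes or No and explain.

'CXIXVV': V should not appear more than once

No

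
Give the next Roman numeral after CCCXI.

CCCXI = 311, so the next integer is 311 + 1 = 312

CCCXII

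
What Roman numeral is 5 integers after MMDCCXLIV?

MMDCCXLIV = 2744
2744 + 5 = 2749

MMDCCXLIX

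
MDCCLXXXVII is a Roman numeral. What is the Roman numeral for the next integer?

MDCCLXXXVII = 1787, so the next integer is 1787 + 1 = 1788

MDCCLXXXVIII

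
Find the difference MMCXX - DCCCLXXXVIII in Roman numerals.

MMCXX = 2120
DCCCLXXXVIII = 888
2120 - 888 = 1232

MCCXXXII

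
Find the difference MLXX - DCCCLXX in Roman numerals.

MLXX = 1070
DCCCLXX = 870
1070 - 870 = 200

CC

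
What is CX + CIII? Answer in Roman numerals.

CX = 110
CIII = 103
110 + 103 = 213

CCXIII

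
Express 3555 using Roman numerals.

Convert 3555 to Roman numerals:
  3555 contains 3×1000 (MMM)
  555 contains 1×500 (D)
  55 contains 1×50 (L)
  5 contains 1×5 (V)

MMMDLV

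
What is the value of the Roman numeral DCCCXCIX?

DCCCXCIX: D=500, C=100, C=100, C=100, XC=90, IX=9
500 + 100 + 100 + 100 + 90 + 9 = 899

899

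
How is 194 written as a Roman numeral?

Convert 194 to Roman numerals:
  194 contains 1×100 (C)
  94 contains 1×90 (XC)
  4 contains 1×4 (IV)

CXCIV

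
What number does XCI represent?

XCI: XC=90, I=1
90 + 1 = 91

91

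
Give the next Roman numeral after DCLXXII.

DCLXXII = 672, so the next integer is 672 + 1 = 673

DCLXXIII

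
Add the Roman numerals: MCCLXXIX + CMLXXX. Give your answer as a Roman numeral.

MCCLXXIX = 1279
CMLXXX = 980
1279 + 980 = 2259

MMCCLIX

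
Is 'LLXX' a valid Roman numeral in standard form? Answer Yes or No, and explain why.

'LLXX': L should not appear more than once

No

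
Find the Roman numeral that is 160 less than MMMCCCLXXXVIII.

MMMCCCLXXXVIII = 3388
3388 - 160 = 3228

MMMCCXXVIII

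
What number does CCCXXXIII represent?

CCCXXXIII: C=100, C=100, C=100, X=10, X=10, X=10, I=1, I=1, I=1
100 + 100 + 100 + 10 + 10 + 10 + 1 + 1 + 1 = 333

333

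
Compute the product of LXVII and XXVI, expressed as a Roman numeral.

LXVII = 67
XXVI = 26
67 × 26 = 1742

MDCCXLII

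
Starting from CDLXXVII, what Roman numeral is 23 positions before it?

CDLXXVII = 477
477 - 23 = 454

CDLIV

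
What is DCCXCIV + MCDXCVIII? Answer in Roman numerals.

DCCXCIV = 794
MCDXCVIII = 1498
794 + 1498 = 2292

MMCCXCII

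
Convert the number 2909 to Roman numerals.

Convert 2909 to Roman numerals:
  2909 contains 2×1000 (MM)
  909 contains 1×900 (CM)
  9 contains 1×9 (IX)

MMCMIX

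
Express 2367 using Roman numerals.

Convert 2367 to Roman numerals:
  2367 contains 2×1000 (MM)
  367 contains 3×100 (CCC)
  67 contains 1×50 (L)
  17 contains 1×10 (X)
  7 contains 1×5 (V)
  2 contains 2×1 (II)

MMCCCLXVII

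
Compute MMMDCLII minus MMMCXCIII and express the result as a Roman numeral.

MMMDCLII = 3652
MMMCXCIII = 3193
3652 - 3193 = 459

CDLIX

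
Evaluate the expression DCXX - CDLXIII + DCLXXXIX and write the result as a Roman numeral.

DCXX = 620, CDLXIII = 463, DCLXXXIX = 689
620 - 463 = 157
157 + 689 = 846

DCCCXLVI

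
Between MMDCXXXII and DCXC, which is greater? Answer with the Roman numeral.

MMDCXXXII = 2632
DCXC = 690
2632 is larger

MMDCXXXII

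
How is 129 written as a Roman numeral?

Convert 129 to Roman numerals:
  129 contains 1×100 (C)
  29 contains 2×10 (XX)
  9 contains 1×9 (IX)

CXXIX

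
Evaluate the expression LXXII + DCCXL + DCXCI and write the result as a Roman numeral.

LXXII = 72, DCCXL = 740, DCXCI = 691
72 + 740 = 812
812 + 691 = 1503

MDIII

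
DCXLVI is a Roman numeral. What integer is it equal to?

DCXLVI: D=500, C=100, XL=40, V=5, I=1
500 + 100 + 40 + 5 + 1 = 646

646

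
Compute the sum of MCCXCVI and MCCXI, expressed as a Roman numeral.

MCCXCVI = 1296
MCCXI = 1211
1296 + 1211 = 2507

MMDVII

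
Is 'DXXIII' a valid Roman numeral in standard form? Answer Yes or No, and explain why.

'DXXIII': Check the rules: uses only the symbols I, V, X, L, C, D, M; no symbol is repeated more than three times in a row; V, L and D each appear at most once; no smaller symbol precedes a larger one (values never increase from left to right). Value: D (500) + X (10) + X (10) + I (1) + I (1) + I (1) = 523. So it is a valid standard Roman numeral.

Yes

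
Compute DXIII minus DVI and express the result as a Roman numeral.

DXIII = 513
DVI = 506
513 - 506 = 7

VII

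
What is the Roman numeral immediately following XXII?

XXII = 22; next is 23

XXIII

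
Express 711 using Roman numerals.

Convert 711 to Roman numerals:
  711 contains 1×500 (D)
  211 contains 2×100 (CC)
  11 contains 1×10 (X)
  1 contains 1×1 (I)

DCCXI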